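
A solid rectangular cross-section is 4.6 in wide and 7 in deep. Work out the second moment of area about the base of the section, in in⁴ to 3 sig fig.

I_base ≈ 526 in⁴

The section: 4.6 × 7, A = 32.2 in², y = 3.5 in, Ī = 131.48 in⁴.
Transfer it to a horizontal axis along the bottom face using Ī + A·d² with d = y − 0:
  the section: d = 3.5 in → contributes +525.93 in⁴
Total I = 525.93 in⁴.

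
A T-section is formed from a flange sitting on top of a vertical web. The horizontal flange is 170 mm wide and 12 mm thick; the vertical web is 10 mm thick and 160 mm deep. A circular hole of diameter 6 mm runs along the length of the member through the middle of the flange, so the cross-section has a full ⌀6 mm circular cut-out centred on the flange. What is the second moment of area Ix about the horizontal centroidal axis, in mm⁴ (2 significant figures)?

Ix ≈ 1.0 × 10⁷ mm⁴

Treat the section as a set of non-overlapping primitives; coordinates are from the bounding-box lower-left.
Flange: 170 × 12, A = 2 040 mm², y = 166 mm, Ī = 24 480 mm⁴.
Web: 10 × 160, A = 1 600 mm², y = 80 mm, Ī = 3 413 333 mm⁴.
Hole (subtracted): ⌀6, A = 28.27 mm², y = 166 mm, Ī = 63.62 mm⁴.
Centroid: ȳ = ΣA·y / ΣA = 127.9 mm.
Transfer each piece to the horizontal centroidal axis using Ī + A·d² with d = y − 127.9:
  flange: d = 38.1 mm → contributes +2 985 474 mm⁴
  web: d = -47.9 mm → contributes +7 084 676 mm⁴
  hole: d = 38.1 mm → contributes −41 103 mm⁴
Total I = 10 029 047 mm⁴.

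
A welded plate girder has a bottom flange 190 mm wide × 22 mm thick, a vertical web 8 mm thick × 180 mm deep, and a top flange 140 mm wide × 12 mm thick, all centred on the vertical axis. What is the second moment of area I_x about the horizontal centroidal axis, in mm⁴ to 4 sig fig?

Split into non-overlapping primitives; take the origin at the lower-left of the bounding box.
Bottom plate: 190 × 22, A = 4 180 mm², y = 11 mm, Ī = 168 593 mm⁴.
Web plate: 8 × 180, A = 1 440 mm², y = 112 mm, Ī = 3 888 000 mm⁴.
Top plate: 140 × 12, A = 1 680 mm², y = 208 mm, Ī = 20 160 mm⁴.
Centroid: ȳ = ΣA·y / ΣA = 76.2603 mm.
Transfer each piece to the horizontal centroidal axis using Ī + A·d² with d = y − 76.2603:
  bottom plate: d = -65.2603 mm → contributes +17 970 809 mm⁴
  web plate: d = 35.7397 mm → contributes +5 727 352 mm⁴
  top plate: d = 131.74 mm → contributes +29 177 157 mm⁴
Total I = 52 875 319 mm⁴.

I_x ≈ 5.288 × 10⁷ mm⁴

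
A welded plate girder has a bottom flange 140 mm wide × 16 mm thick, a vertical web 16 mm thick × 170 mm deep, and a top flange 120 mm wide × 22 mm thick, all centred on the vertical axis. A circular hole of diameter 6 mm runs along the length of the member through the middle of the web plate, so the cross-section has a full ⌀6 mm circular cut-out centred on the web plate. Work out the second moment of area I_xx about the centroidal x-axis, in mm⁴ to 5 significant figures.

I_xx ≈ 5.0140 × 10⁷ mm⁴

Treat the section as a set of non-overlapping primitives; coordinates are from the bounding-box lower-left.
Bottom plate: 140 × 16, A = 2 240 mm², y = 8 mm, Ī = 47786.67 mm⁴.
Web plate: 16 × 170, A = 2 720 mm², y = 101 mm, Ī = 6 550 667 mm⁴.
Top plate: 120 × 22, A = 2 640 mm², y = 197 mm, Ī = 106 480 mm⁴.
Hole (subtracted): ⌀6, A = 28.27433 mm², y = 101 mm, Ī = 63.61725 mm⁴.
Centroid: ȳ = ΣA·y / ΣA = 106.959 mm.
Transfer each piece to the centroidal x-axis using Ī + A·d² with d = y − 106.959:
  bottom plate: d = -98.95901 mm → contributes +21 983 851 mm⁴
  web plate: d = -5.959011 mm → contributes +6 647 253 mm⁴
  top plate: d = 90.04099 mm → contributes +21 509 962 mm⁴
  hole: d = -5.959011 mm → contributes −1067.634 mm⁴
Total I = 50 139 999 mm⁴.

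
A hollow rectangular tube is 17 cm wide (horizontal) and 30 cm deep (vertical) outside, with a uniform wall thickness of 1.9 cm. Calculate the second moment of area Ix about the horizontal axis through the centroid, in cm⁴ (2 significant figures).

Break the section into simple shapes (no overlaps), measuring from the bottom-left corner of the bounding box.
Outer rectangle: 17 × 30, A = 510 cm², y = 15 cm, Ī = 38 250 cm⁴.
Inner void (subtracted): 13.2 × 26.2, A = 345.8 cm², y = 15 cm, Ī = 19 783 cm⁴.
By symmetry the centroid is at mid-height, ȳ = 15 cm.
All pieces are centred on the horizontal axis through the centroid, so I = ΣĪ (holes subtracted) = 18 467 cm⁴.

Ix ≈ 1.8 × 10⁴ cm⁴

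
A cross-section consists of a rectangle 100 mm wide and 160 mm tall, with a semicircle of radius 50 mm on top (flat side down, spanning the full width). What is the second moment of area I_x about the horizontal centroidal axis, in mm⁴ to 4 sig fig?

I_x ≈ 6.712 × 10⁷ mm⁴

Break the section into simple shapes (no overlaps), measuring from the bottom-left corner of the bounding box.
Rectangular body: 100 × 160, A = 16 000 mm², y = 80 mm, Ī = 34 133 333 mm⁴.
Semicircular cap: semicircle r = 50, A = 3926.99 mm², y = 181.221 mm, Ī = 685 981 mm⁴.
Centroid: ȳ = ΣA·y / ΣA = 99.9474 mm.
Transfer each piece to the horizontal centroidal axis using Ī + A·d² with d = y − 99.9474:
  rectangular body: d = -19.9474 mm → contributes +40 499 744 mm⁴
  semicircular cap: d = 81.2732 mm → contributes +26 625 071 mm⁴
Total I = 67 124 815 mm⁴.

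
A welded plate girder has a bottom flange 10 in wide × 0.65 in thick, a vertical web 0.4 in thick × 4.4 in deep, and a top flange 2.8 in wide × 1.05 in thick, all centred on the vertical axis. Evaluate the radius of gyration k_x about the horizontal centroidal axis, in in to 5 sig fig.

Break the section into simple shapes (no overlaps), measuring from the bottom-left corner of the bounding box.
Bottom plate: 10 × 0.65, A = 6.5 in², y = 0.325 in, Ī = 0.2288542 in⁴.
Web plate: 0.4 × 4.4, A = 1.76 in², y = 2.85 in, Ī = 2.839467 in⁴.
Top plate: 2.8 × 1.05, A = 2.94 in², y = 5.575 in, Ī = 0.2701125 in⁴.
Centroid: ȳ = ΣA·y / ΣA = 2.099911 in.
Transfer each piece to the horizontal centroidal axis using Ī + A·d² with d = y − 2.099911:
  bottom plate: d = -1.774911 in → contributes +20.70586 in⁴
  web plate: d = 0.7500893 in → contributes +3.829702 in⁴
  top plate: d = 3.475089 in → contributes +35.77427 in⁴
Total I = 60.30983 in⁴.
Radius of gyration: k = √(I/A) = √(60.30983 / 11.2) = 2.320519 in.

k_x ≈ 2.3205 in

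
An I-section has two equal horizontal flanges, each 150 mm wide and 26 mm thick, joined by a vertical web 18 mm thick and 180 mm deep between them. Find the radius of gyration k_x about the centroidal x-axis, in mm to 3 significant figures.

k_x ≈ 91.3 mm

Break the section into simple shapes (no overlaps), measuring from the bottom-left corner of the bounding box.
Bottom flange: 150 × 26, A = 3 900 mm², y = 13 mm, Ī = 219 700 mm⁴.
Web: 18 × 180, A = 3 240 mm², y = 116 mm, Ī = 8 748 000 mm⁴.
Top flange: 150 × 26, A = 3 900 mm², y = 219 mm, Ī = 219 700 mm⁴.
By symmetry the centroid is at mid-height, ȳ = 116 mm.
Transfer each piece to the centroidal x-axis using Ī + A·d² with d = y − 116:
  bottom flange: d = -103 mm → contributes +41 594 800 mm⁴
  web: d = 0 mm → contributes +8 748 000 mm⁴
  top flange: d = 103 mm → contributes +41 594 800 mm⁴
Total I = 91 937 600 mm⁴.
Radius of gyration: k = √(I/A) = √(91 937 600 / 11 040) = 91.256 mm.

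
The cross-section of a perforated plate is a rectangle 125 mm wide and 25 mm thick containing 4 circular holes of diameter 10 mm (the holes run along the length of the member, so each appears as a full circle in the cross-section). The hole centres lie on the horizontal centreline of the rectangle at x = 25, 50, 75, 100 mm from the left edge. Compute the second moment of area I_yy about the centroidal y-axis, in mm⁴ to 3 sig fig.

Treat the section as a set of non-overlapping primitives; coordinates are from the bounding-box lower-left.
Plate: 125 × 25, A = 3 125 mm², x = 62.5 mm, Ī = 4 069 010 mm⁴.
Hole 1 (subtracted): ⌀10, A = 78.54 mm², x = 25 mm, Ī = 490.87 mm⁴.
Hole 2 (subtracted): ⌀10, A = 78.54 mm², x = 50 mm, Ī = 490.87 mm⁴.
Hole 3 (subtracted): ⌀10, A = 78.54 mm², x = 75 mm, Ī = 490.87 mm⁴.
Hole 4 (subtracted): ⌀10, A = 78.54 mm², x = 100 mm, Ī = 490.87 mm⁴.
By symmetry the centroid is at mid-width, x̄ = 62.5 mm.
Transfer each piece to the centroidal y-axis using Ī + A·d² with d = x − 62.5:
  plate: d = 0 mm → contributes +4 069 010 mm⁴
  hole 1: d = -37.5 mm → contributes −110 937 mm⁴
  hole 2: d = -12.5 mm → contributes −12 763 mm⁴
  hole 3: d = 12.5 mm → contributes −12 763 mm⁴
  hole 4: d = 37.5 mm → contributes −110 937 mm⁴
Total I = 3 821 610 mm⁴.

I_yy ≈ 3.82 × 10⁶ mm⁴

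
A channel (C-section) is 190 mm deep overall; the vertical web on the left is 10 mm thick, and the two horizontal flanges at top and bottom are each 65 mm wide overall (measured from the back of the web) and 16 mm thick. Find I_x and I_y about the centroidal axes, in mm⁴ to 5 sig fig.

I_x ≈ 1.9075 × 10⁷ mm⁴, I_y ≈ 1.4246 × 10⁶ mm⁴

Split into non-overlapping primitives; take the origin at the lower-left of the bounding box.
Web: 10 × 190, A = 1 900 mm², y = 95 mm, Ī = 5 715 833 mm⁴.
Top flange (beyond web): 55 × 16, A = 880 mm², y = 182 mm, Ī = 18773.33 mm⁴.
Bottom flange (beyond web): 55 × 16, A = 880 mm², y = 8 mm, Ī = 18773.33 mm⁴.
By symmetry the centroid is at mid-height, ȳ = 95 mm.
Transfer each piece to the centroidal x-axis using Ī + A·d² with d = y − 95:
  web: d = 0 mm → contributes +5 715 833 mm⁴
  top flange (beyond web): d = 87 mm → contributes +6 679 493 mm⁴
  bottom flange (beyond web): d = -87 mm → contributes +6 679 493 mm⁴
Total I = 19 074 820 mm⁴.
For the y-axis: x̄ = 20.62842 mm.
Repeating about the centroidal y-axis gives I_y = 1 424 555 mm⁴.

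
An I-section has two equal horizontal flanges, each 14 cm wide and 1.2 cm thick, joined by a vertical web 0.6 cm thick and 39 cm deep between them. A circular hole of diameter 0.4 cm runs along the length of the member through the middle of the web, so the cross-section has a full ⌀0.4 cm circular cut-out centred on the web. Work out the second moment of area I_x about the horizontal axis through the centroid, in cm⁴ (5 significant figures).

Decompose the section into non-overlapping parts with the origin at the bottom-left of its bounding rectangle.
Bottom flange: 14 × 1.2, A = 16.8 cm², y = 0.6 cm, Ī = 2.016 cm⁴.
Web: 0.6 × 39, A = 23.4 cm², y = 20.7 cm, Ī = 2965.95 cm⁴.
Top flange: 14 × 1.2, A = 16.8 cm², y = 40.8 cm, Ī = 2.016 cm⁴.
Hole (subtracted): ⌀0.4, A = 0.1256637 cm², y = 20.7 cm, Ī = 0.001256637 cm⁴.
By symmetry the centroid is at mid-height, ȳ = 20.7 cm.
Transfer each piece to the horizontal axis through the centroid using Ī + A·d² with d = y − 20.7:
  bottom flange: d = -20.1 cm → contributes +6789.384 cm⁴
  web: d = 0 cm → contributes +2965.95 cm⁴
  top flange: d = 20.1 cm → contributes +6789.384 cm⁴
  hole: d = 0 cm → contributes −0.001256637 cm⁴
Total I = 16544.72 cm⁴.

I_x ≈ 1.6545 × 10⁴ cm⁴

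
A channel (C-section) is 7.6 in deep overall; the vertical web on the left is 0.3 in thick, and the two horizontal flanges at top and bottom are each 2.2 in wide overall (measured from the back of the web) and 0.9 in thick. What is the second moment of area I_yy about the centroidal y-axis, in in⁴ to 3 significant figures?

Split into non-overlapping primitives; take the origin at the lower-left of the bounding box.
Web: 0.3 × 7.6, A = 2.28 in², x = 0.15 in, Ī = 0.0171 in⁴.
Top flange (beyond web): 1.9 × 0.9, A = 1.71 in², x = 1.25 in, Ī = 0.51443 in⁴.
Bottom flange (beyond web): 1.9 × 0.9, A = 1.71 in², x = 1.25 in, Ī = 0.51443 in⁴.
Centroid: x̄ = ΣA·x / ΣA = 0.81 in.
Transfer each piece to the centroidal y-axis using Ī + A·d² with d = x − 0.81:
  web: d = -0.66 in → contributes +1.0103 in⁴
  top flange (beyond web): d = 0.44 in → contributes +0.84548 in⁴
  bottom flange (beyond web): d = 0.44 in → contributes +0.84548 in⁴
Total I = 2.7012 in⁴.

I_yy ≈ 2.70 in⁴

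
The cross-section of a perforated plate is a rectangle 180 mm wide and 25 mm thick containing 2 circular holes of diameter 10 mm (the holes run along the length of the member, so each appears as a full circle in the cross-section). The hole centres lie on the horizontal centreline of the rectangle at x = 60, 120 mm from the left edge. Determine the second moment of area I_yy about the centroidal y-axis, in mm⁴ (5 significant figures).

Break the section into simple shapes (no overlaps), measuring from the bottom-left corner of the bounding box.
Plate: 180 × 25, A = 4 500 mm², x = 90 mm, Ī = 12 150 000 mm⁴.
Hole 1 (subtracted): ⌀10, A = 78.53982 mm², x = 60 mm, Ī = 490.8739 mm⁴.
Hole 2 (subtracted): ⌀10, A = 78.53982 mm², x = 120 mm, Ī = 490.8739 mm⁴.
By symmetry the centroid is at mid-width, x̄ = 90 mm.
Transfer each piece to the centroidal y-axis using Ī + A·d² with d = x − 90:
  plate: d = 0 mm → contributes +12 150 000 mm⁴
  hole 1: d = -30 mm → contributes −71176.71 mm⁴
  hole 2: d = 30 mm → contributes −71176.71 mm⁴
Total I = 12 007 647 mm⁴.

I_yy ≈ 1.2008 × 10⁷ mm⁴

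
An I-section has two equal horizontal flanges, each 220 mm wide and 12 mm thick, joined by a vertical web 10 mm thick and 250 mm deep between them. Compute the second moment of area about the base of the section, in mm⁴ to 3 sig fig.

Decompose the section into non-overlapping parts with the origin at the bottom-left of its bounding rectangle.
Bottom flange: 220 × 12, A = 2 640 mm², y = 6 mm, Ī = 31 680 mm⁴.
Web: 10 × 250, A = 2 500 mm², y = 137 mm, Ī = 13 020 833 mm⁴.
Top flange: 220 × 12, A = 2 640 mm², y = 268 mm, Ī = 31 680 mm⁴.
Transfer each piece to a horizontal axis along the bottom face using Ī + A·d² with d = y − 0:
  bottom flange: d = 6 mm → contributes +126 720 mm⁴
  web: d = 137 mm → contributes +59 943 333 mm⁴
  top flange: d = 268 mm → contributes +189 647 040 mm⁴
Total I = 249 717 093 mm⁴.

I_base ≈ 2.50 × 10⁸ mm⁴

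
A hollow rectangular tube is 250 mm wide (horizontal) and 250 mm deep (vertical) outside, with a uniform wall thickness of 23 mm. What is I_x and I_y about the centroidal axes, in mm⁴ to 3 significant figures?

Decompose the section into non-overlapping parts with the origin at the bottom-left of its bounding rectangle.
Outer rectangle: 250 × 250, A = 62 500 mm², y = 125 mm, Ī = 325 520 833 mm⁴.
Inner void (subtracted): 204 × 204, A = 41 616 mm², y = 125 mm, Ī = 144 324 288 mm⁴.
By symmetry the centroid is at mid-height, ȳ = 125 mm.
All pieces are centred on the centroidal x-axis, so I = ΣĪ (holes subtracted) = 181 196 545 mm⁴.
Repeating about the centroidal y-axis gives I_y = 181 196 545 mm⁴.

I_x ≈ 1.81 × 10⁸ mm⁴, I_y ≈ 1.81 × 10⁸ mm⁴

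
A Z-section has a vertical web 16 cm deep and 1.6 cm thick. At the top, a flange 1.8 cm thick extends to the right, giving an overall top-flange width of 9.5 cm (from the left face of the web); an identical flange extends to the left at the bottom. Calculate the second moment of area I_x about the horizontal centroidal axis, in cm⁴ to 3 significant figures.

Split into non-overlapping primitives; take the origin at the lower-left of the bounding box.
Web: 1.6 × 16, A = 25.6 cm², y = 8 cm, Ī = 546.13 cm⁴.
Top flange (beyond web): 7.9 × 1.8, A = 14.22 cm², y = 15.1 cm, Ī = 3.8394 cm⁴.
Bottom flange (beyond web): 7.9 × 1.8, A = 14.22 cm², y = 0.9 cm, Ī = 3.8394 cm⁴.
Centroid: ȳ = ΣA·y / ΣA = 8 cm.
Transfer each piece to the horizontal centroidal axis using Ī + A·d² with d = y − 8:
  web: d = 0 cm → contributes +546.13 cm⁴
  top flange (beyond web): d = 7.1 cm → contributes +720.67 cm⁴
  bottom flange (beyond web): d = -7.1 cm → contributes +720.67 cm⁴
Total I = 1987.5 cm⁴.

I_x ≈ 1990 cm⁴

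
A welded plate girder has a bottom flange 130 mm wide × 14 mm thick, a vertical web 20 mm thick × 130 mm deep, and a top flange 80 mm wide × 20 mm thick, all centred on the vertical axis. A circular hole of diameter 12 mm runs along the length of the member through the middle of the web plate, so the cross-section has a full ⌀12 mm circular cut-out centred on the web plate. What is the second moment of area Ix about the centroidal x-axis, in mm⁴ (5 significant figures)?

Decompose the section into non-overlapping parts with the origin at the bottom-left of its bounding rectangle.
Bottom plate: 130 × 14, A = 1 820 mm², y = 7 mm, Ī = 29726.67 mm⁴.
Web plate: 20 × 130, A = 2 600 mm², y = 79 mm, Ī = 3 661 667 mm⁴.
Top plate: 80 × 20, A = 1 600 mm², y = 154 mm, Ī = 53333.33 mm⁴.
Hole (subtracted): ⌀12, A = 113.0973 mm², y = 79 mm, Ī = 1017.876 mm⁴.
Centroid: ȳ = ΣA·y / ΣA = 77.131 mm.
Transfer each piece to the centroidal x-axis using Ī + A·d² with d = y − 77.131:
  bottom plate: d = -70.131 mm → contributes +8 981 137 mm⁴
  web plate: d = 1.869 mm → contributes +3 670 749 mm⁴
  top plate: d = 76.869 mm → contributes +9 507 482 mm⁴
  hole: d = 1.869 mm → contributes −1412.943 mm⁴
Total I = 22 157 955 mm⁴.

Ix ≈ 2.2158 × 10⁷ mm⁴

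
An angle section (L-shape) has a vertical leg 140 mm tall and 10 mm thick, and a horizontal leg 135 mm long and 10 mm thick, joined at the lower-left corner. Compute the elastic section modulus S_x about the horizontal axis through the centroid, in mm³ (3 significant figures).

S_x ≈ 5.05 × 10⁴ mm³

Split into non-overlapping primitives; take the origin at the lower-left of the bounding box.
Vertical leg: 10 × 140, A = 1 400 mm², y = 70 mm, Ī = 2 286 667 mm⁴.
Horizontal leg (remainder): 125 × 10, A = 1 250 mm², y = 5 mm, Ī = 10 417 mm⁴.
Centroid: ȳ = ΣA·y / ΣA = 39.34 mm.
Transfer each piece to the horizontal axis through the centroid using Ī + A·d² with d = y − 39.34:
  vertical leg: d = 30.66 mm → contributes +3 602 749 mm⁴
  horizontal leg (remainder): d = -34.34 mm → contributes +1 484 429 mm⁴
Total I = 5 087 178 mm⁴.
Extreme fibre distance c = 100.66 mm; S = I/c = 50 538 mm³.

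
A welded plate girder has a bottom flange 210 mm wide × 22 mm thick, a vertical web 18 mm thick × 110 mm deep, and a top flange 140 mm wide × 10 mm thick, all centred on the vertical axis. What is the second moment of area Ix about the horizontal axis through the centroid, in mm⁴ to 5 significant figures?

Ix ≈ 2.1259 × 10⁷ mm⁴

Decompose the section into non-overlapping parts with the origin at the bottom-left of its bounding rectangle.
Bottom plate: 210 × 22, A = 4 620 mm², y = 11 mm, Ī = 186 340 mm⁴.
Web plate: 18 × 110, A = 1 980 mm², y = 77 mm, Ī = 1 996 500 mm⁴.
Top plate: 140 × 10, A = 1 400 mm², y = 137 mm, Ī = 11666.67 mm⁴.
Centroid: ȳ = ΣA·y / ΣA = 49.385 mm.
Transfer each piece to the horizontal axis through the centroid using Ī + A·d² with d = y − 49.385:
  bottom plate: d = -38.385 mm → contributes +6 993 486 mm⁴
  web plate: d = 27.615 mm → contributes +3 506 425 mm⁴
  top plate: d = 87.615 mm → contributes +10 758 610 mm⁴
Total I = 21 258 521 mm⁴.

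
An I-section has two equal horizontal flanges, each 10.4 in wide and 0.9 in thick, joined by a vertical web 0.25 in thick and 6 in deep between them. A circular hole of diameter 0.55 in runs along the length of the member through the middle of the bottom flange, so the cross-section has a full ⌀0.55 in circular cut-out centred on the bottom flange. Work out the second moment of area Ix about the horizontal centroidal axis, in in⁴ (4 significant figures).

Split into non-overlapping primitives; take the origin at the lower-left of the bounding box.
Bottom flange: 10.4 × 0.9, A = 9.36 in², y = 0.45 in, Ī = 0.6318 in⁴.
Web: 0.25 × 6, A = 1.5 in², y = 3.9 in, Ī = 4.5 in⁴.
Top flange: 10.4 × 0.9, A = 9.36 in², y = 7.35 in, Ī = 0.6318 in⁴.
Hole (subtracted): ⌀0.55, A = 0.237583 in², y = 0.45 in, Ī = 0.0044918 in⁴.
Centroid: ȳ = ΣA·y / ΣA = 3.94102 in.
Transfer each piece to the horizontal centroidal axis using Ī + A·d² with d = y − 3.94102:
  bottom flange: d = -3.49102 in → contributes +114.704 in⁴
  web: d = -0.0410191 in → contributes +4.50252 in⁴
  top flange: d = 3.40898 in → contributes +109.406 in⁴
  hole: d = -3.49102 in → contributes −2.89997 in⁴
Total I = 225.712 in⁴.

Ix ≈ 225.7 in⁴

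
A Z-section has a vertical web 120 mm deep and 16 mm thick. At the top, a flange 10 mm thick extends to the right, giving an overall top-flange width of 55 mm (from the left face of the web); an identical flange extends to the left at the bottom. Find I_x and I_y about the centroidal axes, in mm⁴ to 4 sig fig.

I_x ≈ 4.670 × 10⁶ mm⁴, I_y ≈ 7.297 × 10⁵ mm⁴

Break the section into simple shapes (no overlaps), measuring from the bottom-left corner of the bounding box.
Web: 16 × 120, A = 1 920 mm², y = 60 mm, Ī = 2 304 000 mm⁴.
Top flange (beyond web): 39 × 10, A = 390 mm², y = 115 mm, Ī = 3 250 mm⁴.
Bottom flange (beyond web): 39 × 10, A = 390 mm², y = 5 mm, Ī = 3 250 mm⁴.
Centroid: ȳ = ΣA·y / ΣA = 60 mm.
Transfer each piece to the centroidal x-axis using Ī + A·d² with d = y − 60:
  web: d = 0 mm → contributes +2 304 000 mm⁴
  top flange (beyond web): d = 55 mm → contributes +1 183 000 mm⁴
  bottom flange (beyond web): d = -55 mm → contributes +1 183 000 mm⁴
Total I = 4 670 000 mm⁴.
For the y-axis: x̄ = 47 mm.
Repeating about the centroidal y-axis gives I_y = 729 700 mm⁴.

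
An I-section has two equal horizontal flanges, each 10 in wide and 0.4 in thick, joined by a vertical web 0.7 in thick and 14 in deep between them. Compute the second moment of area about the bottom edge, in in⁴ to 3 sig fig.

Break the section into simple shapes (no overlaps), measuring from the bottom-left corner of the bounding box.
Bottom flange: 10 × 0.4, A = 4 in², y = 0.2 in, Ī = 0.053333 in⁴.
Web: 0.7 × 14, A = 9.8 in², y = 7.4 in, Ī = 160.07 in⁴.
Top flange: 10 × 0.4, A = 4 in², y = 14.6 in, Ī = 0.053333 in⁴.
Transfer each piece to the base of the section using Ī + A·d² with d = y − 0:
  bottom flange: d = 0.2 in → contributes +0.21333 in⁴
  web: d = 7.4 in → contributes +696.71 in⁴
  top flange: d = 14.6 in → contributes +852.69 in⁴
Total I = 1549.6 in⁴.

I_base ≈ 1550 in⁴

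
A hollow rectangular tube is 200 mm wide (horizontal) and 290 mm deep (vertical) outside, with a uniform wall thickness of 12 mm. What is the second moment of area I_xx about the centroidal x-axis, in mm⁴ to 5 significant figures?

Decompose the section into non-overlapping parts with the origin at the bottom-left of its bounding rectangle.
Outer rectangle: 200 × 290, A = 58 000 mm², y = 145 mm, Ī = 406 483 333 mm⁴.
Inner void (subtracted): 176 × 266, A = 46 816 mm², y = 145 mm, Ī = 276 042 741 mm⁴.
By symmetry the centroid is at mid-height, ȳ = 145 mm.
All pieces are centred on the centroidal x-axis, so I = ΣĪ (holes subtracted) = 130 440 592 mm⁴.

I_xx ≈ 1.3044 × 10⁸ mm⁴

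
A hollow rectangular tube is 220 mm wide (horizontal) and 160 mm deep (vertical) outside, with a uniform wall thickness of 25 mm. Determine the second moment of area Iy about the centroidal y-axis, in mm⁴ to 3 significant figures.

Iy ≈ 9.69 × 10⁷ mm⁴

Split into non-overlapping primitives; take the origin at the lower-left of the bounding box.
Outer rectangle: 220 × 160, A = 35 200 mm², x = 110 mm, Ī = 141 973 333 mm⁴.
Inner void (subtracted): 170 × 110, A = 18 700 mm², x = 110 mm, Ī = 45 035 833 mm⁴.
By symmetry the centroid is at mid-width, x̄ = 110 mm.
All pieces are centred on the centroidal y-axis, so I = ΣĪ (holes subtracted) = 96 937 500 mm⁴.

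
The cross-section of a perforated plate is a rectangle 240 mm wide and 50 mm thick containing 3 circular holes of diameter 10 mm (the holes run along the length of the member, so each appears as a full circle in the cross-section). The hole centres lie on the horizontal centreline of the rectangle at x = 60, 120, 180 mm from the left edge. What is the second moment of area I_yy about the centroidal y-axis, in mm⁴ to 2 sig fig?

I_yy ≈ 5.7 × 10⁷ mm⁴

Decompose the section into non-overlapping parts with the origin at the bottom-left of its bounding rectangle.
Plate: 240 × 50, A = 12 000 mm², x = 120 mm, Ī = 57 600 000 mm⁴.
Hole 1 (subtracted): ⌀10, A = 78.54 mm², x = 60 mm, Ī = 490.9 mm⁴.
Hole 2 (subtracted): ⌀10, A = 78.54 mm², x = 120 mm, Ī = 490.9 mm⁴.
Hole 3 (subtracted): ⌀10, A = 78.54 mm², x = 180 mm, Ī = 490.9 mm⁴.
By symmetry the centroid is at mid-width, x̄ = 120 mm.
Transfer each piece to the centroidal y-axis using Ī + A·d² with d = x − 120:
  plate: d = 0 mm → contributes +57 600 000 mm⁴
  hole 1: d = -60 mm → contributes −283 234 mm⁴
  hole 2: d = 0 mm → contributes −490.9 mm⁴
  hole 3: d = 60 mm → contributes −283 234 mm⁴
Total I = 57 033 041 mm⁴.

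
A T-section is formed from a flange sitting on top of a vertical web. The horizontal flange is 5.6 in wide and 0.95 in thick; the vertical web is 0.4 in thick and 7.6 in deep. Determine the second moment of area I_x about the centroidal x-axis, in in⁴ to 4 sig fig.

I_x ≈ 50.39 in⁴

Break the section into simple shapes (no overlaps), measuring from the bottom-left corner of the bounding box.
Flange: 5.6 × 0.95, A = 5.32 in², y = 8.075 in, Ī = 0.400108 in⁴.
Web: 0.4 × 7.6, A = 3.04 in², y = 3.8 in, Ī = 14.6325 in⁴.
Centroid: ȳ = ΣA·y / ΣA = 6.52045 in.
Transfer each piece to the centroidal x-axis using Ī + A·d² with d = y − 6.52045:
  flange: d = 1.55455 in → contributes +13.2565 in⁴
  web: d = -2.72045 in → contributes +37.1312 in⁴
Total I = 50.3877 in⁴.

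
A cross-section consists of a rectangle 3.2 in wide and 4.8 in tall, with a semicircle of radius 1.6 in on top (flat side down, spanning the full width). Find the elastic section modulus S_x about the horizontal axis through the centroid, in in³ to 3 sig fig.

S_x ≈ 18.0 in³

Treat the section as a set of non-overlapping primitives; coordinates are from the bounding-box lower-left.
Rectangular body: 3.2 × 4.8, A = 15.36 in², y = 2.4 in, Ī = 29.491 in⁴.
Semicircular cap: semicircle r = 1.6, A = 4.0212 in², y = 5.4791 in, Ī = 0.7193 in⁴.
Centroid: ȳ = ΣA·y / ΣA = 3.0388 in.
Transfer each piece to the horizontal axis through the centroid using Ī + A·d² with d = y − 3.0388:
  rectangular body: d = -0.63885 in → contributes +35.76 in⁴
  semicircular cap: d = 2.4402 in → contributes +24.664 in⁴
Total I = 60.424 in⁴.
Extreme fibre distance c = 3.3612 in; S = I/c = 17.977 in³.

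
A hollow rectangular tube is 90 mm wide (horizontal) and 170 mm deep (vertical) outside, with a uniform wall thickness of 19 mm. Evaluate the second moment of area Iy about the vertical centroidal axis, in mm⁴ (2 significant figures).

Iy ≈ 8.8 × 10⁶ mm⁴

Treat the section as a set of non-overlapping primitives; coordinates are from the bounding-box lower-left.
Outer rectangle: 90 × 170, A = 15 300 mm², x = 45 mm, Ī = 10 327 500 mm⁴.
Inner void (subtracted): 52 × 132, A = 6 864 mm², x = 45 mm, Ī = 1 546 688 mm⁴.
By symmetry the centroid is at mid-width, x̄ = 45 mm.
All pieces are centred on the vertical centroidal axis, so I = ΣĪ (holes subtracted) = 8 780 812 mm⁴.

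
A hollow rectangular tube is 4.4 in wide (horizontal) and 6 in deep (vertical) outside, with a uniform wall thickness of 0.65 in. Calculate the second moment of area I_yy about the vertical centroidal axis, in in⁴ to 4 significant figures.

Treat the section as a set of non-overlapping primitives; coordinates are from the bounding-box lower-left.
Outer rectangle: 4.4 × 6, A = 26.4 in², x = 2.2 in, Ī = 42.592 in⁴.
Inner void (subtracted): 3.1 × 4.7, A = 14.57 in², x = 2.2 in, Ī = 11.6681 in⁴.
By symmetry the centroid is at mid-width, x̄ = 2.2 in.
All pieces are centred on the vertical centroidal axis, so I = ΣĪ (holes subtracted) = 30.9239 in⁴.

I_yy ≈ 30.92 in⁴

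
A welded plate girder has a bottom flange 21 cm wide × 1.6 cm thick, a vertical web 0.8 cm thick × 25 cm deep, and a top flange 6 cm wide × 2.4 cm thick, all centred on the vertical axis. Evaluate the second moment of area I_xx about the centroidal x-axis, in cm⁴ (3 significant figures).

I_xx ≈ 8790 cm⁴

Break the section into simple shapes (no overlaps), measuring from the bottom-left corner of the bounding box.
Bottom plate: 21 × 1.6, A = 33.6 cm², y = 0.8 cm, Ī = 7.168 cm⁴.
Web plate: 0.8 × 25, A = 20 cm², y = 14.1 cm, Ī = 1041.7 cm⁴.
Top plate: 6 × 2.4, A = 14.4 cm², y = 27.8 cm, Ī = 6.912 cm⁴.
Centroid: ȳ = ΣA·y / ΣA = 10.429 cm.
Transfer each piece to the centroidal x-axis using Ī + A·d² with d = y − 10.429:
  bottom plate: d = -9.6294 cm → contributes +3122.7 cm⁴
  web plate: d = 3.6706 cm → contributes +1311.1 cm⁴
  top plate: d = 17.371 cm → contributes +4351.9 cm⁴
Total I = 8785.8 cm⁴.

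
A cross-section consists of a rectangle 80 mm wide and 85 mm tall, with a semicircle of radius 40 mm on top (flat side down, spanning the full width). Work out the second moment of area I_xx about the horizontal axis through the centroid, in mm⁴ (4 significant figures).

Treat the section as a set of non-overlapping primitives; coordinates are from the bounding-box lower-left.
Rectangular body: 80 × 85, A = 6 800 mm², y = 42.5 mm, Ī = 4 094 167 mm⁴.
Semicircular cap: semicircle r = 40, A = 2513.27 mm², y = 101.977 mm, Ī = 280 978 mm⁴.
Centroid: ȳ = ΣA·y / ΣA = 58.5503 mm.
Transfer each piece to the horizontal axis through the centroid using Ī + A·d² with d = y − 58.5503:
  rectangular body: d = -16.0503 mm → contributes +5 845 929 mm⁴
  semicircular cap: d = 43.4262 mm → contributes +5 020 604 mm⁴
Total I = 10 866 533 mm⁴.

I_xx ≈ 1.087 × 10⁷ mm⁴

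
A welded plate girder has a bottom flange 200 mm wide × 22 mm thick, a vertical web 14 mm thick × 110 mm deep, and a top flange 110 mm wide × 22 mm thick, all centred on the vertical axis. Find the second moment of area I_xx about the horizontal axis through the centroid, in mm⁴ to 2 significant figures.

I_xx ≈ 2.9 × 10⁷ mm⁴

Treat the section as a set of non-overlapping primitives; coordinates are from the bounding-box lower-left.
Bottom plate: 200 × 22, A = 4 400 mm², y = 11 mm, Ī = 177 467 mm⁴.
Web plate: 14 × 110, A = 1 540 mm², y = 77 mm, Ī = 1 552 833 mm⁴.
Top plate: 110 × 22, A = 2 420 mm², y = 143 mm, Ī = 97 607 mm⁴.
Centroid: ȳ = ΣA·y / ΣA = 61.37 mm.
Transfer each piece to the horizontal axis through the centroid using Ī + A·d² with d = y − 61.37:
  bottom plate: d = -50.37 mm → contributes +11 340 169 mm⁴
  web plate: d = 15.63 mm → contributes +1 929 127 mm⁴
  top plate: d = 81.63 mm → contributes +16 223 796 mm⁴
Total I = 29 493 092 mm⁴.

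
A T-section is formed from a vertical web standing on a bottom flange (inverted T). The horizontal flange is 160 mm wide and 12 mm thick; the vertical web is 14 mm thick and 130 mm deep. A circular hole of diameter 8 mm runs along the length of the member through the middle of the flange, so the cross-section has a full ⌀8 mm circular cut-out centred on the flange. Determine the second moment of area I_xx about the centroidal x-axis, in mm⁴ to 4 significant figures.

Decompose the section into non-overlapping parts with the origin at the bottom-left of its bounding rectangle.
Flange: 160 × 12, A = 1 920 mm², y = 6 mm, Ī = 23 040 mm⁴.
Web: 14 × 130, A = 1 820 mm², y = 77 mm, Ī = 2 563 167 mm⁴.
Hole (subtracted): ⌀8, A = 50.2655 mm², y = 6 mm, Ī = 201.062 mm⁴.
Centroid: ȳ = ΣA·y / ΣA = 41.0215 mm.
Transfer each piece to the centroidal x-axis using Ī + A·d² with d = y − 41.0215:
  flange: d = -35.0215 mm → contributes +2 377 929 mm⁴
  web: d = 35.9785 mm → contributes +4 919 071 mm⁴
  hole: d = -35.0215 mm → contributes −61851.9 mm⁴
Total I = 7 235 149 mm⁴.

I_xx ≈ 7.235 × 10⁶ mm⁴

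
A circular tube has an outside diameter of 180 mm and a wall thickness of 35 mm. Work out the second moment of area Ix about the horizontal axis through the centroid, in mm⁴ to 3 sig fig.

Ix ≈ 4.43 × 10⁷ mm⁴

Split into non-overlapping primitives; take the origin at the lower-left of the bounding box.
Outer circle: ⌀180, A = 25 447 mm², y = 90 mm, Ī = 51 529 974 mm⁴.
Bore (subtracted): ⌀110, A = 9503.3 mm², y = 90 mm, Ī = 7 186 884 mm⁴.
By symmetry the centroid is at mid-height, ȳ = 90 mm.
All pieces are centred on the horizontal axis through the centroid, so I = ΣĪ (holes subtracted) = 44 343 089 mm⁴.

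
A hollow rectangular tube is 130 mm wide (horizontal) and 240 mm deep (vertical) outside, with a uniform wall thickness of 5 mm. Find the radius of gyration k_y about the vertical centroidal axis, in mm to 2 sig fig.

k_y ≈ 55 mm

Decompose the section into non-overlapping parts with the origin at the bottom-left of its bounding rectangle.
Outer rectangle: 130 × 240, A = 31 200 mm², x = 65 mm, Ī = 43 940 000 mm⁴.
Inner void (subtracted): 120 × 230, A = 27 600 mm², x = 65 mm, Ī = 33 120 000 mm⁴.
By symmetry the centroid is at mid-width, x̄ = 65 mm.
All pieces are centred on the vertical centroidal axis, so I = ΣĪ (holes subtracted) = 10 820 000 mm⁴.
Radius of gyration: k = √(I/A) = √(10 820 000 / 3 600) = 54.82 mm.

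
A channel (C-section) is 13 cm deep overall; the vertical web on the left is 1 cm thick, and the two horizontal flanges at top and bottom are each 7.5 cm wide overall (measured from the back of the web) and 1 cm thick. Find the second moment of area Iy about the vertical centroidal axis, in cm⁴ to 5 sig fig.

Iy ≈ 138.26 cm⁴

Treat the section as a set of non-overlapping primitives; coordinates are from the bounding-box lower-left.
Web: 1 × 13, A = 13 cm², x = 0.5 cm, Ī = 1.083333 cm⁴.
Top flange (beyond web): 6.5 × 1, A = 6.5 cm², x = 4.25 cm, Ī = 22.88542 cm⁴.
Bottom flange (beyond web): 6.5 × 1, A = 6.5 cm², x = 4.25 cm, Ī = 22.88542 cm⁴.
Centroid: x̄ = ΣA·x / ΣA = 2.375 cm.
Transfer each piece to the vertical centroidal axis using Ī + A·d² with d = x − 2.375:
  web: d = -1.875 cm → contributes +46.78646 cm⁴
  top flange (beyond web): d = 1.875 cm → contributes +45.73698 cm⁴
  bottom flange (beyond web): d = 1.875 cm → contributes +45.73698 cm⁴
Total I = 138.2604 cm⁴.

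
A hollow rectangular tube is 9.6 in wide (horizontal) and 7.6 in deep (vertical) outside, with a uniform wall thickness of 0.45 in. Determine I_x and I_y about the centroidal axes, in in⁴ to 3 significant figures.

Decompose the section into non-overlapping parts with the origin at the bottom-left of its bounding rectangle.
Outer rectangle: 9.6 × 7.6, A = 72.96 in², y = 3.8 in, Ī = 351.18 in⁴.
Inner void (subtracted): 8.7 × 6.7, A = 58.29 in², y = 3.8 in, Ī = 218.05 in⁴.
By symmetry the centroid is at mid-height, ȳ = 3.8 in.
All pieces are centred on the centroidal x-axis, so I = ΣĪ (holes subtracted) = 133.13 in⁴.
Repeating about the centroidal y-axis gives I_y = 192.67 in⁴.

I_x ≈ 133 in⁴, I_y ≈ 193 in⁴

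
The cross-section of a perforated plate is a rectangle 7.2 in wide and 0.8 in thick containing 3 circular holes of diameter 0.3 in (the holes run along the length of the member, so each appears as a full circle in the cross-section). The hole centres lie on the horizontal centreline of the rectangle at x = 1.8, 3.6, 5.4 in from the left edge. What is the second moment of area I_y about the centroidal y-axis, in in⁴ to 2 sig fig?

I_y ≈ 24 in⁴

Split into non-overlapping primitives; take the origin at the lower-left of the bounding box.
Plate: 7.2 × 0.8, A = 5.76 in², x = 3.6 in, Ī = 24.88 in⁴.
Hole 1 (subtracted): ⌀0.3, A = 0.07069 in², x = 1.8 in, Ī = 0.0003976 in⁴.
Hole 2 (subtracted): ⌀0.3, A = 0.07069 in², x = 3.6 in, Ī = 0.0003976 in⁴.
Hole 3 (subtracted): ⌀0.3, A = 0.07069 in², x = 5.4 in, Ī = 0.0003976 in⁴.
By symmetry the centroid is at mid-width, x̄ = 3.6 in.
Transfer each piece to the centroidal y-axis using Ī + A·d² with d = x − 3.6:
  plate: d = 0 in → contributes +24.88 in⁴
  hole 1: d = -1.8 in → contributes −0.2294 in⁴
  hole 2: d = 0 in → contributes −0.0003976 in⁴
  hole 3: d = 1.8 in → contributes −0.2294 in⁴
Total I = 24.42 in⁴.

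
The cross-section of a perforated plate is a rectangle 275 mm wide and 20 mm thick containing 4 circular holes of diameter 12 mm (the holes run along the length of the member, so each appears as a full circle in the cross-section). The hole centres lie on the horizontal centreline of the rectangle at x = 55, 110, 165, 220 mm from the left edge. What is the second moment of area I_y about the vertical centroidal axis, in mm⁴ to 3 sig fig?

Break the section into simple shapes (no overlaps), measuring from the bottom-left corner of the bounding box.
Plate: 275 × 20, A = 5 500 mm², x = 137.5 mm, Ī = 34 661 458 mm⁴.
Hole 1 (subtracted): ⌀12, A = 113.1 mm², x = 55 mm, Ī = 1017.9 mm⁴.
Hole 2 (subtracted): ⌀12, A = 113.1 mm², x = 110 mm, Ī = 1017.9 mm⁴.
Hole 3 (subtracted): ⌀12, A = 113.1 mm², x = 165 mm, Ī = 1017.9 mm⁴.
Hole 4 (subtracted): ⌀12, A = 113.1 mm², x = 220 mm, Ī = 1017.9 mm⁴.
By symmetry the centroid is at mid-width, x̄ = 137.5 mm.
Transfer each piece to the vertical centroidal axis using Ī + A·d² with d = x − 137.5:
  plate: d = 0 mm → contributes +34 661 458 mm⁴
  hole 1: d = -82.5 mm → contributes −770 787 mm⁴
  hole 2: d = -27.5 mm → contributes −86 548 mm⁴
  hole 3: d = 27.5 mm → contributes −86 548 mm⁴
  hole 4: d = 82.5 mm → contributes −770 787 mm⁴
Total I = 32 946 790 mm⁴.

I_y ≈ 3.29 × 10⁷ mm⁴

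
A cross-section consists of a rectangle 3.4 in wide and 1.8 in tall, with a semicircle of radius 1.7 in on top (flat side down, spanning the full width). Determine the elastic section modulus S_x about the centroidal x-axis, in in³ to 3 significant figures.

Treat the section as a set of non-overlapping primitives; coordinates are from the bounding-box lower-left.
Rectangular body: 3.4 × 1.8, A = 6.12 in², y = 0.9 in, Ī = 1.6524 in⁴.
Semicircular cap: semicircle r = 1.7, A = 4.5396 in², y = 2.5215 in, Ī = 0.9167 in⁴.
Centroid: ȳ = ΣA·y / ΣA = 1.5905 in.
Transfer each piece to the centroidal x-axis using Ī + A·d² with d = y − 1.5905:
  rectangular body: d = -0.69055 in → contributes +4.5708 in⁴
  semicircular cap: d = 0.93095 in → contributes +4.8511 in⁴
Total I = 9.4218 in⁴.
Extreme fibre distance c = 1.9095 in; S = I/c = 4.9343 in³.

S_x ≈ 4.93 in³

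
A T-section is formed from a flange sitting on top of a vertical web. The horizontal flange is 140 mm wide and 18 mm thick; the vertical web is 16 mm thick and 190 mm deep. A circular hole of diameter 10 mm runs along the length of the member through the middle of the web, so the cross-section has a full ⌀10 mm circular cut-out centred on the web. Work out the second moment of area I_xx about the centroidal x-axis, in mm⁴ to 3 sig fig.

I_xx ≈ 2.39 × 10⁷ mm⁴

Treat the section as a set of non-overlapping primitives; coordinates are from the bounding-box lower-left.
Flange: 140 × 18, A = 2 520 mm², y = 199 mm, Ī = 68 040 mm⁴.
Web: 16 × 190, A = 3 040 mm², y = 95 mm, Ī = 9 145 333 mm⁴.
Hole (subtracted): ⌀10, A = 78.54 mm², y = 95 mm, Ī = 490.87 mm⁴.
Centroid: ȳ = ΣA·y / ΣA = 142.81 mm.
Transfer each piece to the centroidal x-axis using Ī + A·d² with d = y − 142.81:
  flange: d = 56.188 mm → contributes +8 023 888 mm⁴
  web: d = -47.812 mm → contributes +16 094 757 mm⁴
  hole: d = -47.812 mm → contributes −180 032 mm⁴
Total I = 23 938 613 mm⁴.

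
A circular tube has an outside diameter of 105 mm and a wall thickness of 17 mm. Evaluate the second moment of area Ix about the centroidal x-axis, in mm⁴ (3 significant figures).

Treat the section as a set of non-overlapping primitives; coordinates are from the bounding-box lower-left.
Outer circle: ⌀105, A = 8 659 mm², y = 52.5 mm, Ī = 5 966 602 mm⁴.
Bore (subtracted): ⌀71, A = 3959.2 mm², y = 52.5 mm, Ī = 1 247 393 mm⁴.
By symmetry the centroid is at mid-height, ȳ = 52.5 mm.
All pieces are centred on the centroidal x-axis, so I = ΣĪ (holes subtracted) = 4 719 209 mm⁴.

Ix ≈ 4.72 × 10⁶ mm⁴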